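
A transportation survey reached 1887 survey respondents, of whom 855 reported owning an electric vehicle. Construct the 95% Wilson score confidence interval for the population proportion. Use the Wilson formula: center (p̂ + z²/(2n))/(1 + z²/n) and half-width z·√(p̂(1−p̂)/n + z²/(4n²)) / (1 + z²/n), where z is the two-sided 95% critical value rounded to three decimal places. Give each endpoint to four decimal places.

p̂ = 855/1887 = 0.45310; z = 1.960, so z² = 3.841600.
1 + z²/n = 1.002036.
Center = (0.45310 + 0.001018)/1.002036 = 0.45320.
Radicand: p̂(1−p̂)/n + z²/(4n²) = 0.000131320 + 0.000000270 = 0.000131590.
Half-width = z·√(radicand)/denom = 1.960·0.011471/1.002036 = 0.02244.
So the interval runs from 0.4308 to 0.4756.

(0.4308, 0.4756)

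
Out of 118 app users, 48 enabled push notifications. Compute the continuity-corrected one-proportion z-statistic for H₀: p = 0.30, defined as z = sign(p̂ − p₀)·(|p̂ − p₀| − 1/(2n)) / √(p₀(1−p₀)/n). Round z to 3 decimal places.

z = 2.431

p̂ = 48/118 = 0.40678. p̂ − p₀ = 0.106780.
1/(2n) = 0.004237.
Corrected numerator: |0.106780| − 0.004237 = 0.102543.
SE₀ = √(0.30·0.70/118) = 0.042186.
z = +0.102543/0.042186 = 2.431.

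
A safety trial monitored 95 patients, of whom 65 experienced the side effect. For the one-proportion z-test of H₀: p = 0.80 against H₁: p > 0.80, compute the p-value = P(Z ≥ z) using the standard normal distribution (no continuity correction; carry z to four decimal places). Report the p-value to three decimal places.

p-value = 0.998

With x = 65 successes in n = 95, p̂ = 0.68421.
Under H₀, SE = √(p₀(1−p₀)/n) = √(0.80·0.20/95) = √0.001684211 = 0.041039.
z = (p̂ − p₀)/SE = (65/95 − 0.80)/0.041039 ≈ -2.8214.
p-value = P(Z ≥ z) with z = -2.8214 → 0.998.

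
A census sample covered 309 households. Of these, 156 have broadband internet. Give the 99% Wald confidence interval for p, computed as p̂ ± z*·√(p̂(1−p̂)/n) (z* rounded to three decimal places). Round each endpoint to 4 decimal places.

The sample proportion is 156/309 = 0.50485.
Standard error of p̂: √(0.249976/309) = √0.000808985 = 0.028443.
For 99% confidence, z* = 2.576.
Margin = 2.576·0.028443 = 0.07327.
Interval: 0.50485 ± 0.07327 → (0.4316, 0.5781).

(0.4316, 0.5781)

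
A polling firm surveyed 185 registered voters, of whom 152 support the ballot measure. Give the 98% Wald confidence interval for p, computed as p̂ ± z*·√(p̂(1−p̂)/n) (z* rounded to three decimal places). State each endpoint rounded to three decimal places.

With x = 152 successes in n = 185, p̂ = 0.82162.
SE(p̂) = √(0.82162·0.17838/185) = 0.028146.
For 98% confidence, z* = 2.326.
Margin = 2.326·0.028146 = 0.06547.
Interval: 0.82162 ± 0.06547 → (0.756, 0.887).

(0.756, 0.887)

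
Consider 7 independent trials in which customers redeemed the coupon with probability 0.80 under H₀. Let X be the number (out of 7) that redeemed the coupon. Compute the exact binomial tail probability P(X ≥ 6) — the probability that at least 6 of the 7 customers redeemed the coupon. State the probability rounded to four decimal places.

X is binomial with n = 7 and p = 0.80.
P(X ≥ 6) = C(7,6)·0.80^6·0.20^1 + C(7,7)·0.80^7·0.20^0.
= 0.367002 + 0.209715 = 0.5767.

P = 0.5767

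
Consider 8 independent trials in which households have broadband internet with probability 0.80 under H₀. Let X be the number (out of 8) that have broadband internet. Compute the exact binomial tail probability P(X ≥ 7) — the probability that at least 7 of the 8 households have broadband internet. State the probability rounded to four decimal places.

X ~ Binomial(n=8, p=0.80).
P(X ≥ 7) = C(8,7)·0.80^7·0.20^1 + C(8,8)·0.80^8·0.20^0.
= 0.335544 + 0.167772 = 0.5033.

P = 0.5033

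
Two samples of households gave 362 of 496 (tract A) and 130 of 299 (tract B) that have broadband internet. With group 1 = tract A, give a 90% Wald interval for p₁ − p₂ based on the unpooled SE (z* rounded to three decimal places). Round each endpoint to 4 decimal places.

(0.2376, 0.3525)

p̂₁ = 362/496 = 0.72984, p̂₂ = 130/299 = 0.43478; p̂₁ − p̂₂ = 0.29506.
Unpooled SE = √(p̂₁(1−p̂₁)/n₁ + p̂₂(1−p̂₂)/n₂) = √(0.000397529 + 0.000821895) = 0.034920.
For 90% confidence, z* = 1.645. Margin of error = 0.05744.
So the interval runs from 0.2376 to 0.3525.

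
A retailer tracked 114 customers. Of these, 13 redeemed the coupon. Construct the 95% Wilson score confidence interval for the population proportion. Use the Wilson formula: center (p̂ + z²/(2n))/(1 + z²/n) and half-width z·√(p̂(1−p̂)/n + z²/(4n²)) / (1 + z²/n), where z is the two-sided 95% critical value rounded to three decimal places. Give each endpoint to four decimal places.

(0.0679, 0.1854)

Here p̂ = 13/114 = 0.11404 and z = 1.960 (z² = 3.841600).
1 + z²/n = 1.033698.
Adjusted center: (0.11404 + z²/(2n))/1.033698 = 0.12662.
Radicand: p̂(1−p̂)/n + z²/(4n²) = 0.000886238 + 0.000073900 = 0.000960138.
Half-width = z·√(radicand)/denom = 1.960·0.030986/1.033698 = 0.05875.
CI: 0.12662 ± 0.05875 = (0.0679, 0.1854).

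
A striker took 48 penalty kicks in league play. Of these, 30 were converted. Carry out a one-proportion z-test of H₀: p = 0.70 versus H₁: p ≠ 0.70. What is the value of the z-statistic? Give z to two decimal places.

z = -1.13

With x = 30 successes in n = 48, p̂ = 0.62500.
Null standard error: √(0.70·0.30/48) = √0.004375000 = 0.066144.
Test statistic: z = -0.07500/0.066144 = -1.13.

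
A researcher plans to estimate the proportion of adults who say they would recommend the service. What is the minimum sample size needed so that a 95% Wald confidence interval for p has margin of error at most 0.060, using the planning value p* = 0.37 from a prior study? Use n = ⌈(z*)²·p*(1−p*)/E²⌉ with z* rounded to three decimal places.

For 95% confidence, z* = 1.960.
p*(1−p*) = 0.37·0.63 = 0.2331.
Required n before rounding: 3.841600 × 0.2331 / 0.060² = 248.744.
Rounding up, n = 249.

n = 249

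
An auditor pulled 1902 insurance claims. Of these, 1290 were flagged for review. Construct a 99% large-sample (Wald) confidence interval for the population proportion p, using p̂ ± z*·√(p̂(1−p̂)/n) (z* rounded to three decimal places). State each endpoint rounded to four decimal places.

p̂ = 1290/1902 = 0.67823.
SE = √(p̂(1−p̂)/n) = √(0.218233/1902) = 0.010712.
The 99% critical value is z* = 2.576.
Margin = 2.576·0.010712 = 0.02759.
CI: 0.67823 ± 0.02759 = (0.6506, 0.7058).

(0.6506, 0.7058)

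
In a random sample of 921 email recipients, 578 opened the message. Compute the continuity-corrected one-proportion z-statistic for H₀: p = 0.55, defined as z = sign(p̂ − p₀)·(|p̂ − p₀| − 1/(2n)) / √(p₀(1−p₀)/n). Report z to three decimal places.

z = 4.699

p̂ = 578/921 = 0.62758. p̂ − p₀ = 0.077579.
1/(2n) = 0.000543.
Corrected numerator: |0.077579| − 0.000543 = 0.077036.
Null standard error: √(0.55·0.45/921) = √0.000268730 = 0.016393.
z = +0.077036/0.016393 = 4.699.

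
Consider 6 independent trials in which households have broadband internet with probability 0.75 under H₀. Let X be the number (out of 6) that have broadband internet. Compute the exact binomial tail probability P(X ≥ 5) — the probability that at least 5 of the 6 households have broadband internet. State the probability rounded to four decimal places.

P = 0.5339

X is binomial with n = 6 and p = 0.75.
P(X ≥ 5) = C(6,5)·0.75^5·0.25^1 + C(6,6)·0.75^6·0.25^0.
= 0.355957 + 0.177979 = 0.5339.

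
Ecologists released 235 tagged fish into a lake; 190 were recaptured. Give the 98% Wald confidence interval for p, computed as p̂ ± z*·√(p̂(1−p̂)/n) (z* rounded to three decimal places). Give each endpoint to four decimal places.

The sample proportion is 190/235 = 0.80851.
SE = √(p̂(1−p̂)/n) = √(0.154821/235) = 0.025667.
z* = 2.326 at the 98% level.
Margin of error: 2.326 × 0.025667 = 0.05970.
CI: 0.80851 ± 0.05970 = (0.7488, 0.8682).

(0.7488, 0.8682)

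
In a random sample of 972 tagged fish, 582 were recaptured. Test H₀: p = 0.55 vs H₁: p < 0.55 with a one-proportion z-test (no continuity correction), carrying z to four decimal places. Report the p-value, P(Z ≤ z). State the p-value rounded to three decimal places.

Sample proportion p̂ = 582/972 = 0.59877.
SE₀ = √(0.55·0.45/972) = 0.015957.
z = (p̂ − p₀)/SE = (582/972 − 0.55)/0.015957 ≈ 3.0560.
From the standard normal, P(Z ≤ z) = 0.999.

p-value = 0.999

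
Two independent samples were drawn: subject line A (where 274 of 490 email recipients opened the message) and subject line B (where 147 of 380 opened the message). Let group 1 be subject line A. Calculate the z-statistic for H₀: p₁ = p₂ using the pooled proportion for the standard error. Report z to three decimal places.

p̂₁ = 274/490 = 0.55918, p̂₂ = 147/380 = 0.38684.
Pooling: p̂ = 421/870 = 0.48391.
SE = √[p̂(1−p̂)(1/n₁+1/n₂)] = √[0.48391·0.51609·(1/490+1/380)] ≈ 0.034160.
z = (p̂₁ − p̂₂)/SE = (0.55918 − 0.38684)/0.034160 = 0.17234/0.034160 = 5.045.

z = 5.045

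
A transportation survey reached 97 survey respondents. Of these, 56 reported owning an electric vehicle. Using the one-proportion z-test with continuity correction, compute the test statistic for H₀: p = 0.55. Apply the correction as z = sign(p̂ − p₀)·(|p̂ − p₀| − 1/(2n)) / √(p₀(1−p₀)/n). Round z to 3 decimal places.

z = 0.439

Sample proportion p̂ = 56/97 = 0.57732. p̂ − p₀ = 0.027320.
1/(2n) = 0.005155.
Corrected numerator: |0.027320| − 0.005155 = 0.022165.
SE₀ = √(0.55·0.45/97) = 0.050513.
z = +0.022165/0.050513 = 0.439.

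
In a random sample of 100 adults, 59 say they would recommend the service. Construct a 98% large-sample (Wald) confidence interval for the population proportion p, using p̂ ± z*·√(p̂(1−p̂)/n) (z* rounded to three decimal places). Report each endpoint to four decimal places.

(0.4756, 0.7044)

p̂ = 59/100 = 0.59000.
SE = √(p̂(1−p̂)/n) = √(0.241900/100) = 0.049183.
The 98% critical value is z* = 2.326.
Margin of error: 2.326 × 0.049183 = 0.11440.
So the interval runs from 0.4756 to 0.7044.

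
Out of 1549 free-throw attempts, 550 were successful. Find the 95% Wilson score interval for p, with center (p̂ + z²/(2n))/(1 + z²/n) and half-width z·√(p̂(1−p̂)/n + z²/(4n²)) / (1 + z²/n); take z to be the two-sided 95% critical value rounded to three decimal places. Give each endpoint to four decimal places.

(0.3316, 0.3792)

Here p̂ = 550/1549 = 0.35507 and z = 1.960 (z² = 3.841600).
1 + z²/n = 1.002480.
Center = (0.35507 + 0.001240)/1.002480 = 0.35543.
Radicand: p̂(1−p̂)/n + z²/(4n²) = 0.000147834 + 0.000000400 = 0.000148234.
Half-width = 1.960·√0.000148234/1.002480 = 0.02380.
Interval: 0.35543 ± 0.02380 → (0.3316, 0.3792).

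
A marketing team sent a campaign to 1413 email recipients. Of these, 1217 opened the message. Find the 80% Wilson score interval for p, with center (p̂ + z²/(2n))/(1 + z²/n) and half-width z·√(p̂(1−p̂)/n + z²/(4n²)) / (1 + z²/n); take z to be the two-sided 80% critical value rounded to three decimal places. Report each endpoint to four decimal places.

(0.8491, 0.8727)

Here p̂ = 1217/1413 = 0.86129 and z = 1.282 (z² = 1.643524).
1 + z²/n = 1.001163.
Center = (0.86129 + 0.000582)/1.001163 = 0.86087.
Radicand: p̂(1−p̂)/n + z²/(4n²) = 0.000084551 + 0.000000206 = 0.000084757.
Half-width = 1.282·√0.000084757/1.001163 = 0.01179.
CI: 0.86087 ± 0.01179 = (0.8491, 0.8727).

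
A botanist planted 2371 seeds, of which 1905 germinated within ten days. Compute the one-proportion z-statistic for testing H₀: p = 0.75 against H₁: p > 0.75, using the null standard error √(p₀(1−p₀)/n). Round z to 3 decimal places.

The sample proportion is 1905/2371 = 0.80346.
Null standard error: √(0.75·0.25/2371) = √0.000079081 = 0.008893.
z = (p̂ − p₀)/SE = (0.80346 − 0.75)/0.008893 = 6.011.

z = 6.011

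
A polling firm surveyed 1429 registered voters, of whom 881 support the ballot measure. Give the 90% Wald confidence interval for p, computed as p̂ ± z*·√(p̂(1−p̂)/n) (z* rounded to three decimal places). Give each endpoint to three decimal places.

Sample proportion p̂ = 881/1429 = 0.61652.
SE = √(p̂(1−p̂)/n) = √(0.236424/1429) = 0.012863.
For 90% confidence, z* = 1.645.
Margin of error: 1.645 × 0.012863 = 0.02116.
CI: 0.61652 ± 0.02116 = (0.595, 0.638).

(0.595, 0.638)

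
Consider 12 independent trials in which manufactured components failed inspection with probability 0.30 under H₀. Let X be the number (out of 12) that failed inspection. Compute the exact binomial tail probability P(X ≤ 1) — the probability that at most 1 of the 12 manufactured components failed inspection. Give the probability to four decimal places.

P = 0.0850

X is binomial with n = 12 and p = 0.30.
P(X ≤ 1) = C(12,0)·0.30^0·0.70^12 + C(12,1)·0.30^1·0.70^11.
= 0.013841 + 0.071184 = 0.0850.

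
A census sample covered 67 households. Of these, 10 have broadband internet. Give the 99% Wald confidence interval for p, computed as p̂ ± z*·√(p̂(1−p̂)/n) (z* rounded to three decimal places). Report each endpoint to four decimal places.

(0.0371, 0.2614)

The sample proportion is 10/67 = 0.14925.
Standard error of p̂: √(0.126977/67) = √0.001895180 = 0.043534.
For 99% confidence, z* = 2.576.
Margin = 2.576·0.043534 = 0.11214.
Interval: 0.14925 ± 0.11214 → (0.0371, 0.2614).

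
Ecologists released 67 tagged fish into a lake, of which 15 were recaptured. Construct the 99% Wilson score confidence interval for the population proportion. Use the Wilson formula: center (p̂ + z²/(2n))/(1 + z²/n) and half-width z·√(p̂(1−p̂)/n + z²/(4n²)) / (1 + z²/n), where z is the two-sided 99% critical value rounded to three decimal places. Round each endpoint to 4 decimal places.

Here p̂ = 15/67 = 0.22388 and z = 2.576 (z² = 6.635776).
Denominator 1 + z²/n = 1 + 6.635776/67 = 1.099041.
Center = (0.22388 + 0.049521)/1.099041 = 0.24876.
Radicand: p̂(1−p̂)/n + z²/(4n²) = 0.002593404 + 0.000369558 = 0.002962962.
Half-width = 2.576·√0.002962962/1.099041 = 0.12758.
CI: 0.24876 ± 0.12758 = (0.1212, 0.3763).

(0.1212, 0.3763)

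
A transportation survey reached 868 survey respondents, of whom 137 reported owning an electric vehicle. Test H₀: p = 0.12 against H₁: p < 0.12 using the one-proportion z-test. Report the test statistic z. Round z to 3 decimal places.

Sample proportion p̂ = 137/868 = 0.15783.
SE₀ = √(0.12·0.88/868) = 0.011030.
z = (0.15783 − 0.12)/0.011030 = 0.03783/0.011030 = 3.430.

z = 3.430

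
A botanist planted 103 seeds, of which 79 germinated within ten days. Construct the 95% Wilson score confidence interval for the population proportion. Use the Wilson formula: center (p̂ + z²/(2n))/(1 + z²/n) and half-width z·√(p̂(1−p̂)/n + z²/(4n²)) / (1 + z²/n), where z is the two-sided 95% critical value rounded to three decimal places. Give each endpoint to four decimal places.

p̂ = 79/103 = 0.76699; z = 1.960, so z² = 3.841600.
1 + z²/n = 1.037297.
Center = (0.76699 + 0.018649)/1.037297 = 0.75739.
Radicand: p̂(1−p̂)/n + z²/(4n²) = 0.001735109 + 0.000090527 = 0.001825636.
Half-width = 1.960·√0.001825636/1.037297 = 0.08073.
Interval: 0.75739 ± 0.08073 → (0.6767, 0.8381).

(0.6767, 0.8381)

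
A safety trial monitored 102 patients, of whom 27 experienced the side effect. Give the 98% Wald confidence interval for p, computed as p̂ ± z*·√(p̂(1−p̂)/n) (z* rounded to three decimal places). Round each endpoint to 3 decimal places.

(0.163, 0.366)

Sample proportion p̂ = 27/102 = 0.26471.
Standard error of p̂: √(0.194637/102) = √0.001908203 = 0.043683.
For 98% confidence, z* = 2.326.
Margin of error: 2.326 × 0.043683 = 0.10161.
Interval: 0.26471 ± 0.10161 → (0.163, 0.366).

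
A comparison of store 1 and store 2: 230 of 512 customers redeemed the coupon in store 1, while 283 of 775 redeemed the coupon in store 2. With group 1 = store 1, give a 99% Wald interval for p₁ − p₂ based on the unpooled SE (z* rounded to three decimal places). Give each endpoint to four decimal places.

p̂₁ = 0.44922, p̂₂ = 0.36516, so the observed difference is 0.08406.
SE = √(0.000483245 + 0.000299121) = √0.000782366 = 0.027971.
z* = 2.576 at the 99% level. Margin of error = 0.07205.
Interval: 0.08406 ± 0.07205 → (0.0120, 0.1561).

(0.0120, 0.1561)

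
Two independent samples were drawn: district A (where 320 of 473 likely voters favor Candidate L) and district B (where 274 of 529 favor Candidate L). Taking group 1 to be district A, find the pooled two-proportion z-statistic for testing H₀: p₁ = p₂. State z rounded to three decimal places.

Sample proportions: p̂₁ = 320/473 = 0.67653 and p̂₂ = 274/529 = 0.51796.
Pooled p̂ = (320+274)/(473+529) = 594/1002 = 0.59281.
Pooled SE = √[0.2413855·0.00400452] ≈ 0.031091.
z = (p̂₁ − p̂₂)/SE = (0.67653 − 0.51796)/0.031091 = 0.15857/0.031091 = 5.100.

z = 5.100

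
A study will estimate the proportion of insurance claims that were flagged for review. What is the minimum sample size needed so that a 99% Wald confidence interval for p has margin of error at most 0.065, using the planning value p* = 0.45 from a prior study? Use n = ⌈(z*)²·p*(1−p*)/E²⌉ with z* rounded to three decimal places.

The 99% critical value is z* = 2.576.
p*(1−p*) = 0.45·0.55 = 0.2475.
(z*)²·p*(1−p*)/E² = 6.635776·0.2475/0.004225 = 388.723.
Rounding up, n = 389.

n = 389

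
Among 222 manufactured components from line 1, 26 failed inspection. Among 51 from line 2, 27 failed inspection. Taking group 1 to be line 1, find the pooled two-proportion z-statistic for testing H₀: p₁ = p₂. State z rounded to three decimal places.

Sample proportions: p̂₁ = 26/222 = 0.11712 and p̂₂ = 27/51 = 0.52941.
Pooling: p̂ = 53/273 = 0.19414.
Pooled SE = √[0.1564492·0.02411235] ≈ 0.061420.
z = (p̂₁ − p̂₂)/SE = (0.11712 − 0.52941)/0.061420 = -0.41229/0.061420 = -6.713.

z = -6.713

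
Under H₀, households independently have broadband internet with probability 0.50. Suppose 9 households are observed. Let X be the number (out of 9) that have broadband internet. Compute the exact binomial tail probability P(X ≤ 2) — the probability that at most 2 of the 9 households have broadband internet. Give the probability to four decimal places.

P = 0.0898

X ~ Binomial(n=9, p=0.50).
P(X ≤ 2) = C(9,0)·0.50^0·0.50^9 + C(9,1)·0.50^1·0.50^8 + C(9,2)·0.50^2·0.50^7.
= 0.001953 + 0.017578 + 0.070312 = 0.0898.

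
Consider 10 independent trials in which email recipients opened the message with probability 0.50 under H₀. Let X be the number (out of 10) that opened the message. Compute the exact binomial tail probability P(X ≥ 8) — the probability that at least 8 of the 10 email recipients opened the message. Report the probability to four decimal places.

P = 0.0547

X is binomial with n = 10 and p = 0.50.
P(X ≥ 8) = C(10,8)·0.50^8·0.50^2 + C(10,9)·0.50^9·0.50^1 + C(10,10)·0.50^10·0.50^0.
= 0.043945 + 0.009766 + 0.000977 = 0.0547.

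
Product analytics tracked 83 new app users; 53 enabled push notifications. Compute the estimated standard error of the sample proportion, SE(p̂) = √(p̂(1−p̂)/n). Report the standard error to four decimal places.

With x = 53 successes in n = 83, p̂ = 0.63855.
p̂(1−p̂) = 0.230804.
SE = √(0.230804/83) = √0.002780771 = 0.0527.

SE = 0.0527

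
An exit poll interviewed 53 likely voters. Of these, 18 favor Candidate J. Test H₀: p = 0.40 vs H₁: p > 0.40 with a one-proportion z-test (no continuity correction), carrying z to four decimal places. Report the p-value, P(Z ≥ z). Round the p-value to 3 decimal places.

With x = 18 successes in n = 53, p̂ = 0.33962.
Null standard error: √(0.40·0.60/53) = √0.004528302 = 0.067293.
Test statistic (full precision, shown to 4 dp): z = (18/53 − 0.40)/SE₀ ≈ -0.8972.
p-value = P(Z ≥ z) with z = -0.8972 → 0.815.

p-value = 0.815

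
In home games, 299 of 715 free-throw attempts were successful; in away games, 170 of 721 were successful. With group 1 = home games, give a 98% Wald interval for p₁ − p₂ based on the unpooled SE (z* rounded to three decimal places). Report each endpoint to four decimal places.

p̂₁ = 299/715 = 0.41818, p̂₂ = 170/721 = 0.23578; p̂₁ − p̂₂ = 0.18240.
SE = √(0.000340288 + 0.000249916) = √0.000590204 = 0.024294.
The 98% critical value is z* = 2.326. Margin of error = 0.05651.
CI: 0.18240 ± 0.05651 = (0.1259, 0.2389).

(0.1259, 0.2389)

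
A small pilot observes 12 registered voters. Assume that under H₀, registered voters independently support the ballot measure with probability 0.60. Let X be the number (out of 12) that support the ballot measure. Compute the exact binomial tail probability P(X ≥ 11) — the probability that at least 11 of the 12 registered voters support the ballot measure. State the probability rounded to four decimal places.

X is binomial with n = 12 and p = 0.60.
P(X ≥ 11) = C(12,11)·0.60^11·0.40^1 + C(12,12)·0.60^12·0.40^0.
= 0.017414 + 0.002177 = 0.0196.

P = 0.0196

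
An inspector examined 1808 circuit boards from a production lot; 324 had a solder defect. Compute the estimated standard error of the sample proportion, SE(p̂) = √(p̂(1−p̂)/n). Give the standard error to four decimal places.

SE = 0.0090

Sample proportion p̂ = 324/1808 = 0.17920.
p̂(1−p̂) = 0.17920·0.82080 = 0.147087.
SE = √(0.147087/1808) = √0.000081353 = 0.0090.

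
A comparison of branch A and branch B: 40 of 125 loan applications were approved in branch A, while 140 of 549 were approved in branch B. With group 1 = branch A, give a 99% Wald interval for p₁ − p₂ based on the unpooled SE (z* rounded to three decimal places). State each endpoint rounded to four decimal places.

(-0.0527, 0.1827)

p̂₁ = 0.32000, p̂₂ = 0.25501, so the observed difference is 0.06499.
SE = √(0.001740800 + 0.000346046) = √0.002086846 = 0.045682.
The 99% critical value is z* = 2.576. Margin = 2.576·0.045682 = 0.11768.
CI: 0.06499 ± 0.11768 = (-0.0527, 0.1827).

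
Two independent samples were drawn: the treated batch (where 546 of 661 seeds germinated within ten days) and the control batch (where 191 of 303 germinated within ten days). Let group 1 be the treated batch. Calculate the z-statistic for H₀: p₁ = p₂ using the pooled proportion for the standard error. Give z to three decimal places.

z = 6.647

p̂₁ = 546/661 = 0.82602, p̂₂ = 191/303 = 0.63036.
Pooling: p̂ = 737/964 = 0.76452.
SE = √[p̂(1−p̂)(1/n₁+1/n₂)] = √[0.76452·0.23548·(1/661+1/303)] ≈ 0.029436.
z = (p̂₁ − p̂₂)/SE = (0.82602 − 0.63036)/0.029436 = 0.19566/0.029436 = 6.647.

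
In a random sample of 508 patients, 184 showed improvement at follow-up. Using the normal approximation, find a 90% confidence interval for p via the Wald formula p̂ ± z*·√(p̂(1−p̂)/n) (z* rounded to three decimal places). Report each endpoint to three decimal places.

With x = 184 successes in n = 508, p̂ = 0.36220.
SE = √(p̂(1−p̂)/n) = √(0.231012/508) = 0.021325.
The 90% critical value is z* = 1.645.
Margin = 1.645·0.021325 = 0.03508.
Interval: 0.36220 ± 0.03508 → (0.327, 0.397).

(0.327, 0.397)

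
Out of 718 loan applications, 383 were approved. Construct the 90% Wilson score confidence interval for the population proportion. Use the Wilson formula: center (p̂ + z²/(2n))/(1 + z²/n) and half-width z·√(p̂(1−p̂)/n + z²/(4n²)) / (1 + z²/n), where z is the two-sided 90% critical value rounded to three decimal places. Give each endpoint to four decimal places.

(0.5027, 0.5639)

p̂ = 383/718 = 0.53343; z = 1.645, so z² = 2.706025.
Denominator 1 + z²/n = 1 + 2.706025/718 = 1.003769.
Center = (0.53343 + 0.001884)/1.003769 = 0.53330.
Radicand: p̂(1−p̂)/n + z²/(4n²) = 0.000346633 + 0.000001312 = 0.000347945.
Half-width = 1.645·√0.000347945/1.003769 = 0.03057.
CI: 0.53330 ± 0.03057 = (0.5027, 0.5639).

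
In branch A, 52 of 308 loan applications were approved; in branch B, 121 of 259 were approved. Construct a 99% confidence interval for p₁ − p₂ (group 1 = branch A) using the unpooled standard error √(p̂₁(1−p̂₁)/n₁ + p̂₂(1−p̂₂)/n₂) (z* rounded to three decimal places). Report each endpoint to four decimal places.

p̂₁ = 0.16883, p̂₂ = 0.46718, so the observed difference is -0.29835.
Unpooled SE = √(p̂₁(1−p̂₁)/n₁ + p̂₂(1−p̂₂)/n₂) = √(0.000455608 + 0.000961092) = 0.037639.
For 99% confidence, z* = 2.576. Margin of error = 0.09696.
CI: -0.29835 ± 0.09696 = (-0.3953, -0.2014).

(-0.3953, -0.2014)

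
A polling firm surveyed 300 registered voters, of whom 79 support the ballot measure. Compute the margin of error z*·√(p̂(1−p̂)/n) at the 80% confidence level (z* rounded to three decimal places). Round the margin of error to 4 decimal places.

p̂ = 79/300 = 0.26333.
SE(p̂) = √(0.26333·0.73667/300) = 0.025429.
z* = 1.282 at the 80% level.
So ME = 0.0326.

ME = 0.0326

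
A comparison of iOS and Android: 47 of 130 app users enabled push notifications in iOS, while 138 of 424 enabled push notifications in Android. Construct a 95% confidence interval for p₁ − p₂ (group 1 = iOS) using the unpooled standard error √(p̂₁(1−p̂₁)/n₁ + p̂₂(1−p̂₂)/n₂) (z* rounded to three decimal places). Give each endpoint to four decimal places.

(-0.0578, 0.1299)

p̂₁ = 0.36154, p̂₂ = 0.32547, so the observed difference is 0.03607.
SE = √(0.001775603 + 0.000517783) = √0.002293386 = 0.047889.
z* = 1.960 at the 95% level. Margin = 1.960·0.047889 = 0.09386.
Interval: 0.03607 ± 0.09386 → (-0.0578, 0.1299).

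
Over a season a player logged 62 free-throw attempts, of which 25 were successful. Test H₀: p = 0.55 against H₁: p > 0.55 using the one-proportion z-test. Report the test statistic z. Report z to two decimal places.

z = -2.32

Sample proportion p̂ = 25/62 = 0.40323.
SE₀ = √(0.55·0.45/62) = 0.063182.
z = (p̂ − p₀)/SE = (0.40323 − 0.55)/0.063182 = -2.32.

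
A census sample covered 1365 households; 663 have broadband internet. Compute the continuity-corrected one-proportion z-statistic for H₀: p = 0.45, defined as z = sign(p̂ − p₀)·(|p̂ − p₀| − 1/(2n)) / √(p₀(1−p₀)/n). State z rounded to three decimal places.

z = 2.625

With x = 663 successes in n = 1365, p̂ = 0.48571. p̂ − p₀ = 0.035714.
1/(2n) = 0.000366.
Corrected numerator: |0.035714| − 0.000366 = 0.035348.
Under H₀, SE = √(p₀(1−p₀)/n) = √(0.45·0.55/1365) = √0.000181319 = 0.013465.
z = +0.035348/0.013465 = 2.625.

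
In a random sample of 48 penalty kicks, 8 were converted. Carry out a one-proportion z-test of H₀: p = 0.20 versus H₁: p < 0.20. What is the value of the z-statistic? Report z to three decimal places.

p̂ = 8/48 = 0.16667.
Null standard error: √(0.20·0.80/48) = √0.003333333 = 0.057735.
z = (0.16667 − 0.20)/0.057735 = -0.03333/0.057735 = -0.577.

z = -0.577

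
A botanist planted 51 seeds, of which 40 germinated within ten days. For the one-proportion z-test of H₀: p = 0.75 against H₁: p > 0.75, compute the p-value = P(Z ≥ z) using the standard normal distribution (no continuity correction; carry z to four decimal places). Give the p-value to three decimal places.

p-value = 0.286

The sample proportion is 40/51 = 0.78431.
Null standard error: √(0.75·0.25/51) = √0.003676471 = 0.060634.
Test statistic (full precision, shown to 4 dp): z = (40/51 − 0.75)/SE₀ ≈ 0.5659.
From the standard normal, P(Z ≥ z) = 0.286.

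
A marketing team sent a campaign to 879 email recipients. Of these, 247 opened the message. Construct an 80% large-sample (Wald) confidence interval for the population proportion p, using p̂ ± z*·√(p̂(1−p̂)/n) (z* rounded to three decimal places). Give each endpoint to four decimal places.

Sample proportion p̂ = 247/879 = 0.28100.
Standard error of p̂: √(0.202039/879) = √0.000229852 = 0.015161.
z* = 1.282 at the 80% level.
Margin = 1.282·0.015161 = 0.01944.
Interval: 0.28100 ± 0.01944 → (0.2616, 0.3004).

(0.2616, 0.3004)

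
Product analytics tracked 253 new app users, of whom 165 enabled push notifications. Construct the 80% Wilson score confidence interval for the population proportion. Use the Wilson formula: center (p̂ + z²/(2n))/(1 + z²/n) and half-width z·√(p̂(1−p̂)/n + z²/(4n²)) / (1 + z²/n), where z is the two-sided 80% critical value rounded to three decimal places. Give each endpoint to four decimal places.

(0.6129, 0.6895)

p̂ = 165/253 = 0.65217; z = 1.282, so z² = 1.643524.
Denominator 1 + z²/n = 1 + 1.643524/253 = 1.006496.
Adjusted center: (0.65217 + z²/(2n))/1.006496 = 0.65119.
Radicand: p̂(1−p̂)/n + z²/(4n²) = 0.000896613 + 0.000006419 = 0.000903032.
Half-width = z·√(radicand)/denom = 1.282·0.030050/1.006496 = 0.03828.
CI: 0.65119 ± 0.03828 = (0.6129, 0.6895).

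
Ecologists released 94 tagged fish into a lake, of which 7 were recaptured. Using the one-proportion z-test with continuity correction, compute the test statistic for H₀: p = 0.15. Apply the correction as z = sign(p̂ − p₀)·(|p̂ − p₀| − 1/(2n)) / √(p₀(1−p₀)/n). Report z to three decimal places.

Sample proportion p̂ = 7/94 = 0.07447. p̂ − p₀ = -0.075532.
Continuity correction 1/(2n) = 1/188 = 0.005319.
Corrected numerator: |-0.075532| − 0.005319 = 0.070213.
SE₀ = √(0.15·0.85/94) = 0.036829.
z = (−)0.070213/0.036829 = -1.906.

z = -1.906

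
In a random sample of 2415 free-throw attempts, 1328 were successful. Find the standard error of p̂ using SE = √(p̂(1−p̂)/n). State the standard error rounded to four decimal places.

SE = 0.0101

The sample proportion is 1328/2415 = 0.54990.
p̂(1−p̂) = 0.54990·0.45010 = 0.247510.
Dividing by n and taking the root: √0.000102489 = 0.0101.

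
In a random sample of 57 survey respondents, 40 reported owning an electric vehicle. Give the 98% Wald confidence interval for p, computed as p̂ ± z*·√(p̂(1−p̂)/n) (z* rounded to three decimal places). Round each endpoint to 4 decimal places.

(0.5608, 0.8427)

p̂ = 40/57 = 0.70175.
SE(p̂) = √(0.70175·0.29825/57) = 0.060596.
For 98% confidence, z* = 2.326.
Margin of error: 2.326 × 0.060596 = 0.14095.
Interval: 0.70175 ± 0.14095 → (0.5608, 0.8427).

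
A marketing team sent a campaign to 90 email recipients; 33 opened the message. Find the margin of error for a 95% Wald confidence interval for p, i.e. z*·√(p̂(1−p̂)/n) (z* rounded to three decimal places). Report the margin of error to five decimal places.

ME = 0.09956

p̂ = 33/90 = 0.36667.
SE(p̂) = √(0.36667·0.63333/90) = 0.050796.
z* = 1.960 at the 95% level.
Margin of error = z*·SE = 1.960 × 0.050796 = 0.09956.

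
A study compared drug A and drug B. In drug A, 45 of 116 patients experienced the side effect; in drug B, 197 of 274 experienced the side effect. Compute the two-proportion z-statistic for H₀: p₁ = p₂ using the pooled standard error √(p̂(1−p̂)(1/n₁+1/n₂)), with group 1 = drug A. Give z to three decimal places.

z = -6.159

p̂₁ = 45/116 = 0.38793, p̂₂ = 197/274 = 0.71898.
Pooled p̂ = (45+197)/(116+274) = 242/390 = 0.62051.
Pooled SE = √[0.2354767·0.01227032] ≈ 0.053753.
z = (p̂₁ − p̂₂)/SE = (0.38793 − 0.71898)/0.053753 = -0.33105/0.053753 = -6.159.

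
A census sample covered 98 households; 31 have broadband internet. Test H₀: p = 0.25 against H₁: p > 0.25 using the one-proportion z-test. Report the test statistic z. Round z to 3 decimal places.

Sample proportion p̂ = 31/98 = 0.31633.
Null standard error: √(0.25·0.75/98) = √0.001913265 = 0.043741.
z = (0.31633 − 0.25)/0.043741 = 0.06633/0.043741 = 1.516.

z = 1.516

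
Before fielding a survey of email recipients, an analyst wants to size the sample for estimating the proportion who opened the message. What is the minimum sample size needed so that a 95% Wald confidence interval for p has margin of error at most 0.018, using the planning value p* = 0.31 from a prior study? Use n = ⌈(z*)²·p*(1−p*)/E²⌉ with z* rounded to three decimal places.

n = 2537

z* = 1.960 at the 95% level.
p*(1−p*) = 0.2139.
Required n before rounding: 3.841600 × 0.2139 / 0.018² = 2536.167.
Rounding up, n = 2537.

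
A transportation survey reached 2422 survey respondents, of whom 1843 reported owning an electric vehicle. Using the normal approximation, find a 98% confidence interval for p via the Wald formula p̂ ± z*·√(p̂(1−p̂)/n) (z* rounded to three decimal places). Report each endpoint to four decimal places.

(0.7408, 0.7811)

The sample proportion is 1843/2422 = 0.76094.
Standard error of p̂: √(0.181910/2422) = √0.000075107 = 0.008666.
For 98% confidence, z* = 2.326.
Margin of error: 2.326 × 0.008666 = 0.02016.
CI: 0.76094 ± 0.02016 = (0.7408, 0.7811).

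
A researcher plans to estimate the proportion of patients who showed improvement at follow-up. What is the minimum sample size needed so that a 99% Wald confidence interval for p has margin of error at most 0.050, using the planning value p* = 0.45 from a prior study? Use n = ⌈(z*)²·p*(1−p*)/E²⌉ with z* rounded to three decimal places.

z* = 2.576 at the 99% level.
p*(1−p*) = 0.45·0.55 = 0.2475.
Required n before rounding: 6.635776 × 0.2475 / 0.050² = 656.942.
Rounding up, n = 657.

n = 657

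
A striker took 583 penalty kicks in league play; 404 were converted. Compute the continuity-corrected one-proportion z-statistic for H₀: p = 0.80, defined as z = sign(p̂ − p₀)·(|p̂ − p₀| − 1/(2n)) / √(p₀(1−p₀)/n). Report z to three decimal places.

With x = 404 successes in n = 583, p̂ = 0.69297. p̂ − p₀ = -0.107033.
Continuity correction 1/(2n) = 1/1166 = 0.000858.
Corrected numerator: |-0.107033| − 0.000858 = 0.106175.
Under H₀, SE = √(p₀(1−p₀)/n) = √(0.80·0.20/583) = √0.000274443 = 0.016566.
z = −0.106175/0.016566 = -6.409.

z = -6.409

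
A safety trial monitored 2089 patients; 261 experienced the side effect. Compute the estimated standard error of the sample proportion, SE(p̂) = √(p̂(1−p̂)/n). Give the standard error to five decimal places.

With x = 261 successes in n = 2089, p̂ = 0.12494.
p̂(1−p̂) = 0.12494·0.87506 = 0.109330.
SE = √(0.109330/2089) = 0.00723.

SE = 0.00723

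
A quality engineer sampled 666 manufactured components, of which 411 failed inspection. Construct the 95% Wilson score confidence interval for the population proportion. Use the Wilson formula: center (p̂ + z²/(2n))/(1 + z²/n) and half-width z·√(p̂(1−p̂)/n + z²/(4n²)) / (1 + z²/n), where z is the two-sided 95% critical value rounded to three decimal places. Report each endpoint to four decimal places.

Here p̂ = 411/666 = 0.61712 and z = 1.960 (z² = 3.841600).
Denominator 1 + z²/n = 1 + 3.841600/666 = 1.005768.
Center = (0.61712 + 0.002884)/1.005768 = 0.61645.
Radicand: p̂(1−p̂)/n + z²/(4n²) = 0.000354780 + 0.000002165 = 0.000356945.
Half-width = 1.960·√0.000356945/1.005768 = 0.03682.
So the interval runs from 0.5796 to 0.6533.

(0.5796, 0.6533)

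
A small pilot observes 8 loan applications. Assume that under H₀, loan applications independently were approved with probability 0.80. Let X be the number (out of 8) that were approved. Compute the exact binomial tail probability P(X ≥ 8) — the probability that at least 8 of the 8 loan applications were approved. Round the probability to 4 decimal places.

X is binomial with n = 8 and p = 0.80.
P(X ≥ 8) = C(8,8)·0.80^8·0.20^0.
= 0.167772 = 0.1678.

P = 0.1678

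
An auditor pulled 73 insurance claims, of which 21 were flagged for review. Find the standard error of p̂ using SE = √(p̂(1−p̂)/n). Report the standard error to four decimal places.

With x = 21 successes in n = 73, p̂ = 0.28767.
p̂(1−p̂) = 0.204916.
SE = √(0.204916/73) = 0.0530.

SE = 0.0530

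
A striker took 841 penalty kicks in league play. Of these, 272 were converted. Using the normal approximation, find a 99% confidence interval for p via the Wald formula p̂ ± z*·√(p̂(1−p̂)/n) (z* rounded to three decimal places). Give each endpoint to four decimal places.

(0.2819, 0.3650)

p̂ = 272/841 = 0.32342.
Standard error of p̂: √(0.218821/841) = √0.000260192 = 0.016130.
z* = 2.576 at the 99% level.
Margin of error: 2.576 × 0.016130 = 0.04155.
So the interval runs from 0.2819 to 0.3650.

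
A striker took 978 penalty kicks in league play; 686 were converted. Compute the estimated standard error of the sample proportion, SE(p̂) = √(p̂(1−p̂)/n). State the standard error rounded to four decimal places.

SE = 0.0146

With x = 686 successes in n = 978, p̂ = 0.70143.
p̂(1−p̂) = 0.70143·0.29857 = 0.209426.
Dividing by n and taking the root: √0.000214137 = 0.0146.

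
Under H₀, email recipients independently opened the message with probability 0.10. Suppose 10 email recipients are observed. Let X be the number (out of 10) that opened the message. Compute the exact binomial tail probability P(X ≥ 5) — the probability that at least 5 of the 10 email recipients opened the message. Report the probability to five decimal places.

X is binomial with n = 10 and p = 0.10.
P(X ≥ 5) = Σ_{j=5}^{10} C(10,j)·0.10^j·0.90^{10−j}.
= 0.001488 + 0.000138 + 0.000009 + 0.000000 + 0.000000 + 0.000000 = 0.00163.

P = 0.00163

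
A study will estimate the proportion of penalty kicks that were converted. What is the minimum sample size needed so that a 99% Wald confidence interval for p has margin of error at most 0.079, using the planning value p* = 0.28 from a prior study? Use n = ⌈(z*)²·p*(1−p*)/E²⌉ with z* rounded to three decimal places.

The 99% critical value is z* = 2.576.
p*(1−p*) = 0.2016.
Required n before rounding: 6.635776 × 0.2016 / 0.079² = 214.352.
⌈214.352⌉ = 215.

n = 215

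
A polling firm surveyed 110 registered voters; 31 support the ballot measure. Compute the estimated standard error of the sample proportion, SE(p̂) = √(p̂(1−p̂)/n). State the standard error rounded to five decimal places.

Sample proportion p̂ = 31/110 = 0.28182.
p̂(1−p̂) = 0.202397.
SE = √(0.202397/110) = √0.001839973 = 0.04289.

SE = 0.04289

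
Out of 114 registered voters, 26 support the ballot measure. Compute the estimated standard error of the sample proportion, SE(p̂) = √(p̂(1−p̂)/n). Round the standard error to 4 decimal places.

SE = 0.0393

p̂ = 26/114 = 0.22807.
p̂(1−p̂) = 0.22807·0.77193 = 0.176054.
Dividing by n and taking the root: √0.001544333 = 0.0393.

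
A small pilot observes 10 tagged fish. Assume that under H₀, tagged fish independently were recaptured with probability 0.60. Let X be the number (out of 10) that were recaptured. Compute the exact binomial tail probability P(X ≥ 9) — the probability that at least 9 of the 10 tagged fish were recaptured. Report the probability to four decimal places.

P = 0.0464

X is binomial with n = 10 and p = 0.60.
P(X ≥ 9) = C(10,9)·0.60^9·0.40^1 + C(10,10)·0.60^10·0.40^0.
= 0.040311 + 0.006047 = 0.0464.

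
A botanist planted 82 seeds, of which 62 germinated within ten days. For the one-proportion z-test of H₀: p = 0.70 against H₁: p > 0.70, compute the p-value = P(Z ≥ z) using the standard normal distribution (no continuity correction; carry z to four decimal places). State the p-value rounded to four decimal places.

Sample proportion p̂ = 62/82 = 0.75610.
Under H₀, SE = √(p₀(1−p₀)/n) = √(0.70·0.30/82) = √0.002560976 = 0.050606.
z = (p̂ − p₀)/SE = (62/82 − 0.70)/0.050606 ≈ 1.1085.
From the standard normal, P(Z ≥ z) = 0.1338.

p-value = 0.1338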